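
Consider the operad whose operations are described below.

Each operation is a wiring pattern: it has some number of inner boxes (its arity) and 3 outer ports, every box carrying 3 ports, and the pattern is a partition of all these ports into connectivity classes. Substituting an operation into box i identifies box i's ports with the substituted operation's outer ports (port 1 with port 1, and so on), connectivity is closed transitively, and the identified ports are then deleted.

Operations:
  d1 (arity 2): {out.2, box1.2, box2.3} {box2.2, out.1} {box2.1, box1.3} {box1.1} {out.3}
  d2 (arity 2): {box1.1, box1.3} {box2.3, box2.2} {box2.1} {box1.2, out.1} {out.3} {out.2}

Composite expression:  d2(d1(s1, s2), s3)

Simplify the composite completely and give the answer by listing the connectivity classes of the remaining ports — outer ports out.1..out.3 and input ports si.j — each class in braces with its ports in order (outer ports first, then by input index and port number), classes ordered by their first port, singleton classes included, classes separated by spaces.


Two ports join when wires chain via d2-identified ports.
through d1, on inputs (s1, s2): {out.1, s2.2} {out.2, s1.2, s2.3} {out.3} {s1.1} {s1.3, s2.1} (out.j = stage outer ports)
through d2, on inputs (s1, s2, s3): {out.1, s1.2, s2.3} {out.2} {out.3} {s1.1} {s1.3, s2.1} {s2.2} {s3.1} {s3.2, s3.3} (out.j = stage outer ports)

{out.1, s1.2, s2.3} {out.2} {out.3} {s1.1} {s1.3, s2.1} {s2.2} {s3.1} {s3.2, s3.3}


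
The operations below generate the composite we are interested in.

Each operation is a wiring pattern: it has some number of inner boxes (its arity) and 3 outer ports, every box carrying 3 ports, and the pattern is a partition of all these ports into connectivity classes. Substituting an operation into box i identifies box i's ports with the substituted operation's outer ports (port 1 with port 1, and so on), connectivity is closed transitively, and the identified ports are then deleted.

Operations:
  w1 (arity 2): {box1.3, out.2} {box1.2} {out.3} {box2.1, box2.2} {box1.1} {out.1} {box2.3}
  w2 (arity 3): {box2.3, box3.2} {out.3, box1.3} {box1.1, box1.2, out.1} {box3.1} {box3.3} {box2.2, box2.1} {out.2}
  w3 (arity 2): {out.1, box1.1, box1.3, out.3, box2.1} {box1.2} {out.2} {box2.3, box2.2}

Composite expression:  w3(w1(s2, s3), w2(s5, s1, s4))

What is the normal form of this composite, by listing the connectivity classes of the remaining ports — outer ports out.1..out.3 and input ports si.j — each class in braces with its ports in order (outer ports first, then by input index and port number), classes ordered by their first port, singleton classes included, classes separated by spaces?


Reachability decides: close wires over w3-identified ports.
the subtree at w1 composes to {out.1} {out.2, s2.3} {out.3} {s2.1} {s2.2} {s3.1, s3.2} {s3.3} on (s2, s3); out.j = own outer ports
the subtree at w2 composes to {out.1, s5.1, s5.2} {out.2} {out.3, s5.3} {s1.1, s1.2} {s1.3, s4.2} {s4.1} {s4.3} on (s5, s1, s4); out.j = own outer ports
the subtree at w3 composes to {out.1, out.3, s5.1, s5.2} {out.2} {s1.1, s1.2} {s1.3, s4.2} {s2.1} {s2.2} {s2.3} {s3.1, s3.2} {s3.3} {s4.1} {s4.3} {s5.3} on (s2, s3, s5, s1, s4); out.j = own outer ports

{out.1, out.3, s5.1, s5.2} {out.2} {s1.1, s1.2} {s1.3, s4.2} {s2.1} {s2.2} {s2.3} {s3.1, s3.2} {s3.3} {s4.1} {s4.3} {s5.3}


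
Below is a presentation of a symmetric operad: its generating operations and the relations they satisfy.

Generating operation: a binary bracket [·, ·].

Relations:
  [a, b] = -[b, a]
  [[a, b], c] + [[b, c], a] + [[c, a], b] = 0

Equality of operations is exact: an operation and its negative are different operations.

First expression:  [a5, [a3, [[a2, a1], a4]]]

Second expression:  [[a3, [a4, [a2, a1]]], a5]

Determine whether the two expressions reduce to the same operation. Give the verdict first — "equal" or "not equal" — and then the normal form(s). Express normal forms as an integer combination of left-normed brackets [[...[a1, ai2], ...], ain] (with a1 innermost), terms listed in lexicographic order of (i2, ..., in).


equal — both sides give -[[[[a1, a2], a4], a3], a5]

The first composite normalizes to -[[[[a1, a2], a4], a3], a5]
The second composite normalizes to -[[[[a1, a2], a4], a3], a5]
Identical normal forms: equal.


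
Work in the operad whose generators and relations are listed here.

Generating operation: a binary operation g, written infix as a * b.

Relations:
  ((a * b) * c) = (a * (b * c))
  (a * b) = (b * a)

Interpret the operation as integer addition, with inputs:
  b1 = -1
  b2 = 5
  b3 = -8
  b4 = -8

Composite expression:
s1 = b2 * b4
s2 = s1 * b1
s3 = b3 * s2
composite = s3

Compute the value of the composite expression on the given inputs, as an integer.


(b2 * b4) = -3
((b2 * b4) * b1) = -4
(b3 * ((b2 * b4) * b1)) = -12

-12


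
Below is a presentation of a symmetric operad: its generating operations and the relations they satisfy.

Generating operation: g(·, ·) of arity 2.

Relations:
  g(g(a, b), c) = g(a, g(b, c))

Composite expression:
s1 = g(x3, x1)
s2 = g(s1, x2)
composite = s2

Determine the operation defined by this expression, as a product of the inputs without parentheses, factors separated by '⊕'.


x3 ⊕ x1 ⊕ x2

Associativity of g dissolves the nesting; only the x-input order survives.
g(x3, x1) collapses to x3 ⊕ x1
g(g(x3, x1), x2) collapses to x3 ⊕ x1 ⊕ x2


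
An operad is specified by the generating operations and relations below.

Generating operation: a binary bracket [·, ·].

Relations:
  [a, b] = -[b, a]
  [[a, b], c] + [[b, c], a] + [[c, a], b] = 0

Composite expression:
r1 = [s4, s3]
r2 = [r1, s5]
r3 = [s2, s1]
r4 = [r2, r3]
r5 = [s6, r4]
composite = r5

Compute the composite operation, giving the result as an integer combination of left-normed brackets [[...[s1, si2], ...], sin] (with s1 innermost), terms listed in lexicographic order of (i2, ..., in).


[[[[[s1, s2], s3], s4], s5], s6] - [[[[[s1, s2], s4], s3], s5], s6] - [[[[[s1, s2], s5], s3], s4], s6] + [[[[[s1, s2], s5], s4], s3], s6]

Antisymmetry and Jacobi reduce to s1-anchored left-normed brackets.
Composite bracket: [s6, [[[s4, s3], s5], [s2, s1]]]
Expanding via [a, b] = ab - ba: 32 signed words (2^5 = 32).
Keep just the words that open with s1:
  from s1s2s3s4s5s6, sign +1: term +[[[[[s1, s2], s3], s4], s5], s6]
  from s1s2s4s3s5s6, sign -1: term -[[[[[s1, s2], s4], s3], s5], s6]
  from s1s2s5s3s4s6, sign -1: term -[[[[[s1, s2], s5], s3], s4], s6]
  from s1s2s5s4s3s6, sign +1: term +[[[[[s1, s2], s5], s4], s3], s6]


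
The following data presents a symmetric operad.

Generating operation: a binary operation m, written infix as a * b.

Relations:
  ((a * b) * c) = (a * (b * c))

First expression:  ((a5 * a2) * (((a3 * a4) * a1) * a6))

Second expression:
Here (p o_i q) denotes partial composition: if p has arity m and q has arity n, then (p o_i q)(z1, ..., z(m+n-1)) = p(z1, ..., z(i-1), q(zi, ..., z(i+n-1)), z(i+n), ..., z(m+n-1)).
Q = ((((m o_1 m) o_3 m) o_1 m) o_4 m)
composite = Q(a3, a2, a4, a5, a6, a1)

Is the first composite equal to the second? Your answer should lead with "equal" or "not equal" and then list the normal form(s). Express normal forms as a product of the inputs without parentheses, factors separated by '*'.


not equal — first a5 * a2 * a3 * a4 * a1 * a6, second a3 * a2 * a4 * a5 * a6 * a1

Reducing the first expression gives a5 * a2 * a3 * a4 * a1 * a6
Reducing the second expression gives a3 * a2 * a4 * a5 * a6 * a1
They disagree, so not equal.


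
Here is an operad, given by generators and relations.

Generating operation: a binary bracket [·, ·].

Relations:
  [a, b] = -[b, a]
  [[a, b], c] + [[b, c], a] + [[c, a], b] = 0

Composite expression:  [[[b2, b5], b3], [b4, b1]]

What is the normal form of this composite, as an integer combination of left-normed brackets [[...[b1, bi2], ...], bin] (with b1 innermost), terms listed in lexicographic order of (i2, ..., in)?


Left-normed coefficients sit on the b1-initial expansion words.
Composite bracket: [[[b2, b5], b3], [b4, b1]]
The bracket unfolds into 16 signed words via [a, b] = ab - ba (2^4 = 16).
Only words starting with b1 matter:
  b1b4b2b5b3 appears with sign +1, giving the term +[[[[b1, b4], b2], b5], b3]
  b1b4b3b2b5 appears with sign -1, giving the term -[[[[b1, b4], b3], b2], b5]
  b1b4b3b5b2 appears with sign +1, giving the term +[[[[b1, b4], b3], b5], b2]
  b1b4b5b2b3 appears with sign -1, giving the term -[[[[b1, b4], b5], b2], b3]

[[[[b1, b4], b2], b5], b3] - [[[[b1, b4], b3], b2], b5] + [[[[b1, b4], b3], b5], b2] - [[[[b1, b4], b5], b2], b3]


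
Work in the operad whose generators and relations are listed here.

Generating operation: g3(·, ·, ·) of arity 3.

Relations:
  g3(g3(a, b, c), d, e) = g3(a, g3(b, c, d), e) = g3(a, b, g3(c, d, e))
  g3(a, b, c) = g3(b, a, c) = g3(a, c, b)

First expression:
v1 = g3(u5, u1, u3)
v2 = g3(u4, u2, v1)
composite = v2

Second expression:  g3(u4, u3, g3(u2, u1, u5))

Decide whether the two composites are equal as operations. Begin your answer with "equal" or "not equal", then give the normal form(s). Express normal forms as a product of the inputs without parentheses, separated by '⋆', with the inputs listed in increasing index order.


The first expression, normalized: u1 ⋆ u2 ⋆ u3 ⋆ u4 ⋆ u5
The second expression, normalized: u1 ⋆ u2 ⋆ u3 ⋆ u4 ⋆ u5
One common form — equal.

equal: each reduces to u1 ⋆ u2 ⋆ u3 ⋆ u4 ⋆ u5


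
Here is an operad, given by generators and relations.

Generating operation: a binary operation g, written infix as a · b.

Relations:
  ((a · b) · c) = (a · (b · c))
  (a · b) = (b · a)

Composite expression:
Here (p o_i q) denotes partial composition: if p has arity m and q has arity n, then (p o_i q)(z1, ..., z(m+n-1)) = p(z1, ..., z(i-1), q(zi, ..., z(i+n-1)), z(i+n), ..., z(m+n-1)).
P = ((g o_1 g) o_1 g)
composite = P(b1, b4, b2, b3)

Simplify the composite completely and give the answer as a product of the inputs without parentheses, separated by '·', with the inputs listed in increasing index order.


b1 · b2 · b3 · b4


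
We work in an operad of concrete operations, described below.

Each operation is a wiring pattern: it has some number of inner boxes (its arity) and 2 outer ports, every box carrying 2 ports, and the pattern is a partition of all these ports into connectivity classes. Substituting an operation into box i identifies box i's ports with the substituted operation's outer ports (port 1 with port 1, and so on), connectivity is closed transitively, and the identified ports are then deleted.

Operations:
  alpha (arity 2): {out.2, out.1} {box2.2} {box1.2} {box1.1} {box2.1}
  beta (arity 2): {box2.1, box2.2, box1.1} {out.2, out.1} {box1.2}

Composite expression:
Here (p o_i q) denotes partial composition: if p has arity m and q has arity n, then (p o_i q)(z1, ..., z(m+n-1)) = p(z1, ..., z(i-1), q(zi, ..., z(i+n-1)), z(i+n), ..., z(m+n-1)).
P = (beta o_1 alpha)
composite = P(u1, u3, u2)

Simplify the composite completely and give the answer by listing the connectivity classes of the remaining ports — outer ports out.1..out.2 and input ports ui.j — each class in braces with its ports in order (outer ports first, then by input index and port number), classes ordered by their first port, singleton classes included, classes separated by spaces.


Treat the ports identified at beta as solder joints: merge, then drop.
the subtree at alpha composes to {out.1, out.2} {u1.1} {u1.2} {u3.1} {u3.2} on (u1, u3); out.j = own outer ports
the subtree at beta composes to {out.1, out.2} {u1.1} {u1.2} {u2.1, u2.2} {u3.1} {u3.2} on (u1, u3, u2); out.j = own outer ports

{out.1, out.2} {u1.1} {u1.2} {u2.1, u2.2} {u3.1} {u3.2}


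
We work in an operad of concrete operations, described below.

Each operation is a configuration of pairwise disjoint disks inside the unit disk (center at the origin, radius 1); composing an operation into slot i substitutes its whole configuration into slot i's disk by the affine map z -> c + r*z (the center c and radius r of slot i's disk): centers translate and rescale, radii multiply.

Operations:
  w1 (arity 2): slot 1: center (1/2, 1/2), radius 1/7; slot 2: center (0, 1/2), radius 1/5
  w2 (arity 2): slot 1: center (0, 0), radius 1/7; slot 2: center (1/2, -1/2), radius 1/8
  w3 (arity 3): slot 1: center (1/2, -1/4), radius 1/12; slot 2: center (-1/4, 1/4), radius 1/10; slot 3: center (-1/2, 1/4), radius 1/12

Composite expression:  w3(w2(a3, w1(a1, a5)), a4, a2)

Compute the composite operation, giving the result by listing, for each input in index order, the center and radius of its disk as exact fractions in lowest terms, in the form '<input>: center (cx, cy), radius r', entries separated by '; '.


Follow each a-input down from w3: c' goes to c + r*c', radius to r*r'.
input a3: applying the 2 nested substitutions gives center (1/2, -1/4), radius 1/84
input a1: applying the 3 nested substitutions gives center (35/64, -55/192), radius 1/672
input a5: applying the 3 nested substitutions gives center (13/24, -55/192), radius 1/480
input a4: applying the 1 nested substitution gives center (-1/4, 1/4), radius 1/10
input a2: applying the 1 nested substitution gives center (-1/2, 1/4), radius 1/12

a1: center (35/64, -55/192), radius 1/672; a2: center (-1/2, 1/4), radius 1/12; a3: center (1/2, -1/4), radius 1/84; a4: center (-1/4, 1/4), radius 1/10; a5: center (13/24, -55/192), radius 1/480


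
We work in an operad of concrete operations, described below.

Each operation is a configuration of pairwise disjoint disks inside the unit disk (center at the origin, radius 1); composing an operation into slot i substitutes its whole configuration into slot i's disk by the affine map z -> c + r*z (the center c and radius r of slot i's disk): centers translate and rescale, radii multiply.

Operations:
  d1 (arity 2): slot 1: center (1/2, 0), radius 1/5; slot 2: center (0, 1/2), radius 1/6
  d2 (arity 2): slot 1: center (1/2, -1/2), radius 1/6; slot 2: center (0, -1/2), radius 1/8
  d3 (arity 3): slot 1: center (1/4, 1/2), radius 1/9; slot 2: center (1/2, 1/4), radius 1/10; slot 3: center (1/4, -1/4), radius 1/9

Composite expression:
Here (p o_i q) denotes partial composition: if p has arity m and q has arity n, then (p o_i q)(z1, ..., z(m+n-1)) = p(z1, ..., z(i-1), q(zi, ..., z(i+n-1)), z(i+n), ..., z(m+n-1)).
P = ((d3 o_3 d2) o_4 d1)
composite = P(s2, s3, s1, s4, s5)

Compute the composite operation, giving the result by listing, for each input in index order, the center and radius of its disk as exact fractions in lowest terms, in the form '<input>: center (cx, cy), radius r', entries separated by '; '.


Follow each s-input down from d3: c' goes to c + r*c', radius to r*r'.
for s2, the 1-step affine chain lands on center (1/4, 1/2), radius 1/9
for s3, the 1-step affine chain lands on center (1/2, 1/4), radius 1/10
for s1, the 2-step affine chain lands on center (11/36, -11/36), radius 1/54
for s4, the 3-step affine chain lands on center (37/144, -11/36), radius 1/360
for s5, the 3-step affine chain lands on center (1/4, -43/144), radius 1/432

s1: center (11/36, -11/36), radius 1/54; s2: center (1/4, 1/2), radius 1/9; s3: center (1/2, 1/4), radius 1/10; s4: center (37/144, -11/36), radius 1/360; s5: center (1/4, -43/144), radius 1/432


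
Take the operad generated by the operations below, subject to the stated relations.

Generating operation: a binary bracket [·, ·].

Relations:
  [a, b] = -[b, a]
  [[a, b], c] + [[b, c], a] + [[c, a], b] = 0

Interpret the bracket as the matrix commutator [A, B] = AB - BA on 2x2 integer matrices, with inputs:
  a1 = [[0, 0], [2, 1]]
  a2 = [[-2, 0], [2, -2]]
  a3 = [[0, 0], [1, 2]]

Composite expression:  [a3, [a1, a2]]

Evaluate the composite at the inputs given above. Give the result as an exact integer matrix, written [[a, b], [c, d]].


[[0, 0], [4, 0]]


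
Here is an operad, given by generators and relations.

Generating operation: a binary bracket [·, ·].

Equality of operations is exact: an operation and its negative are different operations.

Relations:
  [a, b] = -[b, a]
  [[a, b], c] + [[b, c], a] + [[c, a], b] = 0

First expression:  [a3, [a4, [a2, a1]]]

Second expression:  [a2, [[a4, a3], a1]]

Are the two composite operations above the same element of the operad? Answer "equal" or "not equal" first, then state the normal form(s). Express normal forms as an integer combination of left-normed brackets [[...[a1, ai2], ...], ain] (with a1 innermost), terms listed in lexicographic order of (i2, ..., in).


not equal: they reduce to -[[[a1, a2], a4], a3] and -[[[a1, a3], a4], a2] + [[[a1, a4], a3], a2]

Reducing the first expression gives -[[[a1, a2], a4], a3]
Reducing the second expression gives -[[[a1, a3], a4], a2] + [[[a1, a4], a3], a2]
No match — not equal.


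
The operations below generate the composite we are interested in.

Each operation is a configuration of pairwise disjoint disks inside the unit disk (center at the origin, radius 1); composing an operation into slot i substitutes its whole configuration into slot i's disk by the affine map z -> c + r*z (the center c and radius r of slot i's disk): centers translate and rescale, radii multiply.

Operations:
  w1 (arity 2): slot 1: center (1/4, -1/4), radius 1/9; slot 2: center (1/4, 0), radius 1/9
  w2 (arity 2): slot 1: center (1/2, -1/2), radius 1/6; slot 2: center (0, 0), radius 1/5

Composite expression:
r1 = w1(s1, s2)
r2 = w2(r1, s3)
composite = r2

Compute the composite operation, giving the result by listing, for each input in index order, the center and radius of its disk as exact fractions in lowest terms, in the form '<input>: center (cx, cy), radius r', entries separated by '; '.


Follow each s-input down from w2: c' goes to c + r*c', radius to r*r'.
s1 passes through 2 substitutions, ending at center (13/24, -13/24), radius 1/54
s2 passes through 2 substitutions, ending at center (13/24, -1/2), radius 1/54
s3 passes through 1 substitution, ending at center (0, 0), radius 1/5

s1: center (13/24, -13/24), radius 1/54; s2: center (13/24, -1/2), radius 1/54; s3: center (0, 0), radius 1/5


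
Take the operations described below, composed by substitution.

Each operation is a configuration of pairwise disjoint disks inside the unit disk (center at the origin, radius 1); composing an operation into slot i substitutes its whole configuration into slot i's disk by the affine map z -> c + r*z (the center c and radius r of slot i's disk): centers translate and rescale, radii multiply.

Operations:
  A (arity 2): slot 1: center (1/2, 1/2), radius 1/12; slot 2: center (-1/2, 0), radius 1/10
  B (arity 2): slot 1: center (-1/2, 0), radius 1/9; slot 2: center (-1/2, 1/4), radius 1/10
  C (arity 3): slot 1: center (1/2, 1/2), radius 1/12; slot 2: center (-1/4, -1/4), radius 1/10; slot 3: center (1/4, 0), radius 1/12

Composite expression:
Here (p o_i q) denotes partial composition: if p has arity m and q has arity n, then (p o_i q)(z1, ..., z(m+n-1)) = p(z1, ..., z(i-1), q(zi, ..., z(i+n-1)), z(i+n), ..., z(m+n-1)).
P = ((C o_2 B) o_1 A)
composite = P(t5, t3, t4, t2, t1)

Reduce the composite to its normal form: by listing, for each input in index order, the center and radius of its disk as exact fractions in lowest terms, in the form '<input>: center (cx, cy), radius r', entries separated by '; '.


Only the slot chain above each t matters under C; compose those maps.
input t5: composing its 2 substitution steps yields center (13/24, 13/24), radius 1/144
input t3: composing its 2 substitution steps yields center (11/24, 1/2), radius 1/120
input t4: composing its 2 substitution steps yields center (-3/10, -1/4), radius 1/90
input t2: composing its 2 substitution steps yields center (-3/10, -9/40), radius 1/100
input t1: composing its 1 substitution step yields center (1/4, 0), radius 1/12

t1: center (1/4, 0), radius 1/12; t2: center (-3/10, -9/40), radius 1/100; t3: center (11/24, 1/2), radius 1/120; t4: center (-3/10, -1/4), radius 1/90; t5: center (13/24, 13/24), radius 1/144


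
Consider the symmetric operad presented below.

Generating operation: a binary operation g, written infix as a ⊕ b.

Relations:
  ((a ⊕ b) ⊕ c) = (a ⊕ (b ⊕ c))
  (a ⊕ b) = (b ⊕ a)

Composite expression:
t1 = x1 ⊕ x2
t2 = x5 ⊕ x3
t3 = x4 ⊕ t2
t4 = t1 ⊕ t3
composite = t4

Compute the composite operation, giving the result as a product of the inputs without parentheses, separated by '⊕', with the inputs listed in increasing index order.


x1 ⊕ x2 ⊕ x3 ⊕ x4 ⊕ x5

Any arrangement under g is one operation, so sort the x-inputs.
(x1 ⊕ x2) linearizes to x1 ⊕ x2
(x5 ⊕ x3) linearizes to x5 ⊕ x3
(x4 ⊕ (x5 ⊕ x3)) linearizes to x4 ⊕ x5 ⊕ x3
((x1 ⊕ x2) ⊕ (x4 ⊕ (x5 ⊕ x3))) linearizes to x1 ⊕ x2 ⊕ x4 ⊕ x5 ⊕ x3
the factors in increasing index order: x1 ⊕ x2 ⊕ x3 ⊕ x4 ⊕ x5


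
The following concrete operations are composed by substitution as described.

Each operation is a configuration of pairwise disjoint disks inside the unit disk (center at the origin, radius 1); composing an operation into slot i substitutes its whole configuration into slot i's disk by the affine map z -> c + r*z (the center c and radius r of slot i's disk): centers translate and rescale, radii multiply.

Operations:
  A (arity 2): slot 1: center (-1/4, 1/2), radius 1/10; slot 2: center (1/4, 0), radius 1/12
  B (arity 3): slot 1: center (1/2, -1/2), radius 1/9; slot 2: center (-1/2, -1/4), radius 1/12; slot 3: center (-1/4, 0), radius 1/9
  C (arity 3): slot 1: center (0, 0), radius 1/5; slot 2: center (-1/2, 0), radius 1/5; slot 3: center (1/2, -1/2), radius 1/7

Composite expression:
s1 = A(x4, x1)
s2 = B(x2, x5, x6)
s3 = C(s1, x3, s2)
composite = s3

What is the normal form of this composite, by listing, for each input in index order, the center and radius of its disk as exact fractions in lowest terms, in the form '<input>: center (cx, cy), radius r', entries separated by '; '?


x1: center (1/20, 0), radius 1/60; x2: center (4/7, -4/7), radius 1/63; x3: center (-1/2, 0), radius 1/5; x4: center (-1/20, 1/10), radius 1/50; x5: center (3/7, -15/28), radius 1/84; x6: center (13/28, -1/2), radius 1/63


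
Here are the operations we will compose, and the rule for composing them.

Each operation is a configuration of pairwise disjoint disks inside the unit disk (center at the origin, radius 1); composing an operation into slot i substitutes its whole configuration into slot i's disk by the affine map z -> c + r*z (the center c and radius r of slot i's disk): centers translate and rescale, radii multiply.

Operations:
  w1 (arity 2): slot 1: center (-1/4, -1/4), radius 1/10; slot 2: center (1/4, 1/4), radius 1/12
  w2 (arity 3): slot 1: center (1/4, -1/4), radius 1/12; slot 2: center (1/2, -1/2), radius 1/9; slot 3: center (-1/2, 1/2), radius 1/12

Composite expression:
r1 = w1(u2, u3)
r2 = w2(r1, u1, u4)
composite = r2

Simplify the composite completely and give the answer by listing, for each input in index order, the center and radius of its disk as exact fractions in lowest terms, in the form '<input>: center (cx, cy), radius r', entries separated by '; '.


u1: center (1/2, -1/2), radius 1/9; u2: center (11/48, -13/48), radius 1/120; u3: center (13/48, -11/48), radius 1/144; u4: center (-1/2, 1/2), radius 1/12

Nesting under w2 composes maps z -> c + r*z down each u-path.
input u2: composing its 2 substitution steps yields center (11/48, -13/48), radius 1/120
input u3: composing its 2 substitution steps yields center (13/48, -11/48), radius 1/144
input u1: composing its 1 substitution step yields center (1/2, -1/2), radius 1/9
input u4: composing its 1 substitution step yields center (-1/2, 1/2), radius 1/12


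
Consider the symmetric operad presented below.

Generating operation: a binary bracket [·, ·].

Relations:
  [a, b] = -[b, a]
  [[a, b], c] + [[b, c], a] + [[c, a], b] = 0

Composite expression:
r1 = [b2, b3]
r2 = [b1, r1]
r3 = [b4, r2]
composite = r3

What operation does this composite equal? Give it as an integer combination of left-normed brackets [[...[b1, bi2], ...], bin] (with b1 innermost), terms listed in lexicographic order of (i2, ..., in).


-[[[b1, b2], b3], b4] + [[[b1, b3], b2], b4]

Left-normed coefficients sit on the b1-initial expansion words.
Composite bracket: [b4, [b1, [b2, b3]]]
Applying ab - ba throughout gives 8 signed words (2^3 = 8).
Collect the words opening with b1:
  from b1b2b3b4, sign -1: term -[[[b1, b2], b3], b4]
  from b1b3b2b4, sign +1: term +[[[b1, b3], b2], b4]


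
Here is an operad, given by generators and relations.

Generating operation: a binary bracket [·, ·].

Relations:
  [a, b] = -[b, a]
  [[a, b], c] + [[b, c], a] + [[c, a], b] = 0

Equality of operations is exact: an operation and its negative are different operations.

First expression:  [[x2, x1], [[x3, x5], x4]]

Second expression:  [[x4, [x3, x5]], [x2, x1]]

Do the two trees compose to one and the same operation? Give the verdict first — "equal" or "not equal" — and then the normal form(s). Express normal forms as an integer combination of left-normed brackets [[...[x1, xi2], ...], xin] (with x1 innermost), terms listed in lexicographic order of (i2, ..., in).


equal; the common form is -[[[[x1, x2], x3], x5], x4] + [[[[x1, x2], x4], x3], x5] - [[[[x1, x2], x4], x5], x3] + [[[[x1, x2], x5], x3], x4]


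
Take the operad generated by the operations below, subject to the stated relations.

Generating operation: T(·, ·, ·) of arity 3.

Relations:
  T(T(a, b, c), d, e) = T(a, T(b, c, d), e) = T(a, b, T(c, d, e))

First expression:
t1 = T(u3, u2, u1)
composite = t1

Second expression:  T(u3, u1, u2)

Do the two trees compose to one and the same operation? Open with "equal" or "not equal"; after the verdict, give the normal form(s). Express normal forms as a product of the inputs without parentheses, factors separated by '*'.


not equal; first: u3 * u2 * u1; second: u3 * u1 * u2

The first expression, normalized: u3 * u2 * u1
The second expression, normalized: u3 * u1 * u2
Distinct normal forms: not equal.


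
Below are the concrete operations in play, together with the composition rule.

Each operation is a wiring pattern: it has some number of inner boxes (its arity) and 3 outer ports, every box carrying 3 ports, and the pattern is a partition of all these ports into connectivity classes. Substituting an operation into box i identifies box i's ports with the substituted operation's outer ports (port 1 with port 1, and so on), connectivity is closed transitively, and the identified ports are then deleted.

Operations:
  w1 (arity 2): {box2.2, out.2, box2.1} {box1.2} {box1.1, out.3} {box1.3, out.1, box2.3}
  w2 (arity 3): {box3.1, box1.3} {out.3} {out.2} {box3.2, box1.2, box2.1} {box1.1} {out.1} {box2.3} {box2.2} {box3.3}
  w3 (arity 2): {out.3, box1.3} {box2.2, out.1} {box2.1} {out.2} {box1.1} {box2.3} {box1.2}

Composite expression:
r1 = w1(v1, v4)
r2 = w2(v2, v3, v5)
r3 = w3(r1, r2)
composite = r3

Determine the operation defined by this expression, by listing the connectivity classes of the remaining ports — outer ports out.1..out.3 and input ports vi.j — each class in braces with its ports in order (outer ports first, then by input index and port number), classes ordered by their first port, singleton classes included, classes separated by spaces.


Treat the ports identified at w3 as solder joints: merge, then drop.
stage w1: inputs (v1, v4), connectivity {out.1, v1.3, v4.3} {out.2, v4.1, v4.2} {out.3, v1.1} {v1.2}, out.j its boundary
stage w2: inputs (v2, v3, v5), connectivity {out.1} {out.2} {out.3} {v2.1} {v2.2, v3.1, v5.2} {v2.3, v5.1} {v3.2} {v3.3} {v5.3}, out.j its boundary
stage w3: inputs (v1, v4, v2, v3, v5), connectivity {out.1} {out.2} {out.3, v1.1} {v1.2} {v1.3, v4.3} {v2.1} {v2.2, v3.1, v5.2} {v2.3, v5.1} {v3.2} {v3.3} {v4.1, v4.2} {v5.3}, out.j its boundary

{out.1} {out.2} {out.3, v1.1} {v1.2} {v1.3, v4.3} {v2.1} {v2.2, v3.1, v5.2} {v2.3, v5.1} {v3.2} {v3.3} {v4.1, v4.2} {v5.3}


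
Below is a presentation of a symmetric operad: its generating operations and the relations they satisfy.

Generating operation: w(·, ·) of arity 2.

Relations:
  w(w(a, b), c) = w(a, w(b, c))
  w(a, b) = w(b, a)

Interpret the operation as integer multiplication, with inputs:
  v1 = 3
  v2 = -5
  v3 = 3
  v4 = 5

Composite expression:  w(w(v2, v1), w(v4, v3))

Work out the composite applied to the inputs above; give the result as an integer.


-225

w(v2, v1) = -15
w(v4, v3) = 15
w(w(v2, v1), w(v4, v3)) = -225


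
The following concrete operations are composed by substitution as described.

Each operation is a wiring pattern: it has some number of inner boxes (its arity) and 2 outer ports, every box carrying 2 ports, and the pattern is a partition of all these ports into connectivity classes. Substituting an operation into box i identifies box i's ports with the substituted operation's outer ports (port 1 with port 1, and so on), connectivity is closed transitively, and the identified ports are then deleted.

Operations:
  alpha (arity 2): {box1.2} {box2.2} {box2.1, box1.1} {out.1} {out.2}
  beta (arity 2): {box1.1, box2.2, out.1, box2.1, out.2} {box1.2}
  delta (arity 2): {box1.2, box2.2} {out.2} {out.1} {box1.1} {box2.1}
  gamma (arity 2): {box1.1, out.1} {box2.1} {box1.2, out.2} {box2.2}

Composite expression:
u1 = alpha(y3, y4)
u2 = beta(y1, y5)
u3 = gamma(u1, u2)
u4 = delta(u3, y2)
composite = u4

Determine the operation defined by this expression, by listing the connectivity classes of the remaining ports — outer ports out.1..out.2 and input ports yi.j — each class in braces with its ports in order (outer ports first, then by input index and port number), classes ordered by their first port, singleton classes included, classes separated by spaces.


{out.1} {out.2} {y1.1, y5.1, y5.2} {y1.2} {y2.1} {y2.2} {y3.1, y4.1} {y3.2} {y4.2}

Treat the ports identified at delta as solder joints: merge, then drop.
alpha over (y3, y4) gives {out.1} {out.2} {y3.1, y4.1} {y3.2} {y4.2}, out.j being that stage's outer ports
beta over (y1, y5) gives {out.1, out.2, y1.1, y5.1, y5.2} {y1.2}, out.j being that stage's outer ports
gamma over (y3, y4, y1, y5) gives {out.1} {out.2} {y1.1, y5.1, y5.2} {y1.2} {y3.1, y4.1} {y3.2} {y4.2}, out.j being that stage's outer ports
delta over (y3, y4, y1, y5, y2) gives {out.1} {out.2} {y1.1, y5.1, y5.2} {y1.2} {y2.1} {y2.2} {y3.1, y4.1} {y3.2} {y4.2}, out.j being that stage's outer ports


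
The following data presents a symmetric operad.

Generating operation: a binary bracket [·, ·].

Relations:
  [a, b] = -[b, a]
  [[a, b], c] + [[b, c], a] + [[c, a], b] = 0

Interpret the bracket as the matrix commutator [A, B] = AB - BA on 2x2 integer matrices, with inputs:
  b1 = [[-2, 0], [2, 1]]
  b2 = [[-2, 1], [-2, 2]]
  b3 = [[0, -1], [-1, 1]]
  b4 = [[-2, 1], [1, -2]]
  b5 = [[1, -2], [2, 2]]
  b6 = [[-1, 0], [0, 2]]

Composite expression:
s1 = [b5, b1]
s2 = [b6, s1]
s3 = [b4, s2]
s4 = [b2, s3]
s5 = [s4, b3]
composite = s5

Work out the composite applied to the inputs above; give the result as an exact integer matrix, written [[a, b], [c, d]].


[[60, 60], [-120, -60]]

[b5, b1] = [[-4, -6], [-4, 4]]
[b6, [b5, b1]] = [[0, 18], [-12, 0]]
[b4, [b6, [b5, b1]]] = [[-30, 0], [0, 30]]
[b2, [b4, [b6, [b5, b1]]]] = [[0, 60], [120, 0]]
[[b2, [b4, [b6, [b5, b1]]]], b3] = [[60, 60], [-120, -60]]


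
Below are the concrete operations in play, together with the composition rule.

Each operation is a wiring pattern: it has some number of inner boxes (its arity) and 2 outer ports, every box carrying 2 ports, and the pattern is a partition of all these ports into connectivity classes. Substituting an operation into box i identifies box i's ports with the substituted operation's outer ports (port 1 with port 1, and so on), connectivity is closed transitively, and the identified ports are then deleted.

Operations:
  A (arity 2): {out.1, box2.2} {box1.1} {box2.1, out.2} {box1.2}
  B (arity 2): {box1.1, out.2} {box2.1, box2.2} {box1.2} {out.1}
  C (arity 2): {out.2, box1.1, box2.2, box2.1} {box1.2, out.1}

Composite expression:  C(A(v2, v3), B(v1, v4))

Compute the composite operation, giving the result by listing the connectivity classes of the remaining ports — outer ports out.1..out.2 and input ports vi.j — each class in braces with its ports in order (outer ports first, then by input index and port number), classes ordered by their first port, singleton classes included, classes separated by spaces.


{out.1, v3.1} {out.2, v1.1, v3.2} {v1.2} {v2.1} {v2.2} {v4.1, v4.2}

Two ports join when wires chain via C-identified ports.
after A, the pattern on (v2, v3) reads {out.1, v3.2} {out.2, v3.1} {v2.1} {v2.2} (out.j = its outer ports)
after B, the pattern on (v1, v4) reads {out.1} {out.2, v1.1} {v1.2} {v4.1, v4.2} (out.j = its outer ports)
after C, the pattern on (v2, v3, v1, v4) reads {out.1, v3.1} {out.2, v1.1, v3.2} {v1.2} {v2.1} {v2.2} {v4.1, v4.2} (out.j = its outer ports)


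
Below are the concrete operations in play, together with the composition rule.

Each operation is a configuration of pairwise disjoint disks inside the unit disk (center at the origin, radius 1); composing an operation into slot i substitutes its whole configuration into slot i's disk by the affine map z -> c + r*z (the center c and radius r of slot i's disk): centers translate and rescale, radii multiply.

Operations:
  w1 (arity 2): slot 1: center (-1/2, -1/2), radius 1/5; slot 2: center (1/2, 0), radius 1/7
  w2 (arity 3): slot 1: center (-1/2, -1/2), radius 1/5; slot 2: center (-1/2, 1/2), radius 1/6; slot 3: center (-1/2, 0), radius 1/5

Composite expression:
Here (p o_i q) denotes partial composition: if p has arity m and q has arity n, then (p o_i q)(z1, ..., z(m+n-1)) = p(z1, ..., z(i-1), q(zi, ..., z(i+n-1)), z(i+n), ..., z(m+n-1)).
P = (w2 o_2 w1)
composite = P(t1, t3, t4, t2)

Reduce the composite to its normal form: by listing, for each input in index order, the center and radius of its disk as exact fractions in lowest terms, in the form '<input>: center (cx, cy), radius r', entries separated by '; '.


Nesting under w2 composes maps z -> c + r*z down each t-path.
t1: after 1 affine step, its disk has center (-1/2, -1/2), radius 1/5
t3: after 2 affine steps, its disk has center (-7/12, 5/12), radius 1/30
t4: after 2 affine steps, its disk has center (-5/12, 1/2), radius 1/42
t2: after 1 affine step, its disk has center (-1/2, 0), radius 1/5

t1: center (-1/2, -1/2), radius 1/5; t2: center (-1/2, 0), radius 1/5; t3: center (-7/12, 5/12), radius 1/30; t4: center (-5/12, 1/2), radius 1/42


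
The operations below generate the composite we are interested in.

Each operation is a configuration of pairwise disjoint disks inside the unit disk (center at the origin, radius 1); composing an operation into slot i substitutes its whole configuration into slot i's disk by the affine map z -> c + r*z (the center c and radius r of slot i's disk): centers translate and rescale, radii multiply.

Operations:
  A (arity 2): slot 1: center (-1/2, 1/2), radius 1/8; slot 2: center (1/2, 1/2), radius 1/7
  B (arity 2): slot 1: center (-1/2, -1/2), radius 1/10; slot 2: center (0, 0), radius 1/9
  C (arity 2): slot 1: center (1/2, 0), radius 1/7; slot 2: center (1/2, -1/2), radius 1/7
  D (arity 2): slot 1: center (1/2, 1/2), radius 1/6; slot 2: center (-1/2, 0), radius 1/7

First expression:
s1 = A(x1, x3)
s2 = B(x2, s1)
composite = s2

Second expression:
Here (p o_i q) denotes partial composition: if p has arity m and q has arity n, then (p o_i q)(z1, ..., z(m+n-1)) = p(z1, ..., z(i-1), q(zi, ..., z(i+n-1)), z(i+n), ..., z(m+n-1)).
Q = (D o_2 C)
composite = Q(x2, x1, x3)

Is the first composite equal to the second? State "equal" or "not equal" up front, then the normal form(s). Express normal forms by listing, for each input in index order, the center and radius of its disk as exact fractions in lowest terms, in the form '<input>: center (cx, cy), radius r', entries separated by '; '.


The first composite normalizes to x1: center (-1/18, 1/18), radius 1/72; x2: center (-1/2, -1/2), radius 1/10; x3: center (1/18, 1/18), radius 1/63
The second composite normalizes to x1: center (-3/7, 0), radius 1/49; x2: center (1/2, 1/2), radius 1/6; x3: center (-3/7, -1/14), radius 1/49
The normal forms differ: not equal.

not equal — first x1: center (-1/18, 1/18), radius 1/72; x2: center (-1/2, -1/2), radius 1/10; x3: center (1/18, 1/18), radius 1/63, second x1: center (-3/7, 0), radius 1/49; x2: center (1/2, 1/2), radius 1/6; x3: center (-3/7, -1/14), radius 1/49


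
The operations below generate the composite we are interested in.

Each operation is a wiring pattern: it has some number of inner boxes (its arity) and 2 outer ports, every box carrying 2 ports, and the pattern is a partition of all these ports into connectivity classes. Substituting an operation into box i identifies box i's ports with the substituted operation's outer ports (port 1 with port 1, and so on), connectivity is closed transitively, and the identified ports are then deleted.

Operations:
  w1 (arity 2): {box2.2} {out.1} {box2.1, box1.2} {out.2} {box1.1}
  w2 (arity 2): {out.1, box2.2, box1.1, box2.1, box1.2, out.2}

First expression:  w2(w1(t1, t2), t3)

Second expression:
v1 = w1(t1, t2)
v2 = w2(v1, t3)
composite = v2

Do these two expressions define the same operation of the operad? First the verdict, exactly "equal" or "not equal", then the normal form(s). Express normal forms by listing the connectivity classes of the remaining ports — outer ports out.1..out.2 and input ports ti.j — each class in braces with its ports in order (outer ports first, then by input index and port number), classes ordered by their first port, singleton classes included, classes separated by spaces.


equal: each reduces to {out.1, out.2, t3.1, t3.2} {t1.1} {t1.2, t2.1} {t2.2}

The first expression reduces to {out.1, out.2, t3.1, t3.2} {t1.1} {t1.2, t2.1} {t2.2}
The second expression reduces to {out.1, out.2, t3.1, t3.2} {t1.1} {t1.2, t2.1} {t2.2}
The forms coincide; equal.


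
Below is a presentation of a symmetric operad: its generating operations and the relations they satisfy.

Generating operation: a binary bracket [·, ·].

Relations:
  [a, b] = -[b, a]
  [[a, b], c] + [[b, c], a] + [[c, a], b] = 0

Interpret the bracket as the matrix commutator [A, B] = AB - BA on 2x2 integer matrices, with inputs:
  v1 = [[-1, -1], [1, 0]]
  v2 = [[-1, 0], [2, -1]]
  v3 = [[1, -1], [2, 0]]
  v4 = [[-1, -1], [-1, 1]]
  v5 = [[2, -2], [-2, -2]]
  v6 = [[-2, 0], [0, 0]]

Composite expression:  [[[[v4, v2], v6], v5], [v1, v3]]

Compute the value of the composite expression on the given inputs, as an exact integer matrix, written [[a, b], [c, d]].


[[64, -64], [160, -64]]

[v4, v2] = [[-2, 0], [4, 2]]
[[v4, v2], v6] = [[0, 0], [-8, 0]]
[[[v4, v2], v6], v5] = [[-16, 0], [-32, 16]]
[v1, v3] = [[-1, 2], [3, 1]]
[[[[v4, v2], v6], v5], [v1, v3]] = [[64, -64], [160, -64]]


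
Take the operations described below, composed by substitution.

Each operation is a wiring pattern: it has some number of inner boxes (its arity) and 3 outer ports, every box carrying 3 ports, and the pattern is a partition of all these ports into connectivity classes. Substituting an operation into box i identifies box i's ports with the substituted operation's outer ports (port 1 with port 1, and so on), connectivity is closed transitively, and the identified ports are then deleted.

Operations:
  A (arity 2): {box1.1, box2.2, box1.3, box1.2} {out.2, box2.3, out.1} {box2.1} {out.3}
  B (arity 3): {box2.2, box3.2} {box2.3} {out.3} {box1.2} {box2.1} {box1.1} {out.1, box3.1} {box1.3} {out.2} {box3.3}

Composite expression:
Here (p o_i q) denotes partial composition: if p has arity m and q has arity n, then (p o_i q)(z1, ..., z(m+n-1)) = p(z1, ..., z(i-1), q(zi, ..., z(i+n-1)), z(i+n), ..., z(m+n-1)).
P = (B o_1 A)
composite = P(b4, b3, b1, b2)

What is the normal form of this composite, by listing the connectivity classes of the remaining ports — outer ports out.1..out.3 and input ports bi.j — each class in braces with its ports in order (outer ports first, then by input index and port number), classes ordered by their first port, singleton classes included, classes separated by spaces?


Reachability decides: close wires over B-identified ports.
after A, the pattern on (b4, b3) reads {out.1, out.2, b3.3} {out.3} {b3.1} {b3.2, b4.1, b4.2, b4.3} (out.j = its outer ports)
after B, the pattern on (b4, b3, b1, b2) reads {out.1, b2.1} {out.2} {out.3} {b1.1} {b1.2, b2.2} {b1.3} {b2.3} {b3.1} {b3.2, b4.1, b4.2, b4.3} {b3.3} (out.j = its outer ports)

{out.1, b2.1} {out.2} {out.3} {b1.1} {b1.2, b2.2} {b1.3} {b2.3} {b3.1} {b3.2, b4.1, b4.2, b4.3} {b3.3}
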